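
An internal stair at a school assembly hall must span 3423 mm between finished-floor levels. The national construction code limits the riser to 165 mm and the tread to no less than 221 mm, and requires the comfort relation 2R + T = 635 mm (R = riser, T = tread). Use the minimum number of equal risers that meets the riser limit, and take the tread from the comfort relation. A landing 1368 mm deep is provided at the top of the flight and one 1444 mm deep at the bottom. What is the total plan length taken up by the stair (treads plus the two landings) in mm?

8992 mm

3423 / 165 = 20.75, so 21 risers are needed.
R = 3423 ÷ 21 = 163 mm.
T = 635 − 2·163 = 309 mm, which satisfies the 221 mm minimum.
Treads = 21 − 1 = 20; going = 20 × 309 = 6180 mm.
Enclosure = 6180 + 1368 + 1444 = 8992 mm.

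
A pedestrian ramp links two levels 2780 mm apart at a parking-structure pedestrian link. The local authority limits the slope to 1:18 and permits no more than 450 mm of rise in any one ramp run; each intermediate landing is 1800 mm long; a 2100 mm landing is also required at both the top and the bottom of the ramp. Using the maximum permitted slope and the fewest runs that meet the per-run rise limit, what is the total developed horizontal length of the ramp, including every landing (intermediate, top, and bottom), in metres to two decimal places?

65.04 m

At most 450 each: 2780/450 = 6.18, giving 7 ramp runs. That means 6 intermediate landings.
Horizontal run for 2780 mm of rise at 1:18 is 2780 × 18 = 50040 mm.
6 intermediate landings contribute 6 × 1800 = 10800 mm.
Top and bottom landings: 2 × 2100 = 4200 mm.
Total = 50040 + 10800 + 4200 = 65040 mm.
= 65.04 m.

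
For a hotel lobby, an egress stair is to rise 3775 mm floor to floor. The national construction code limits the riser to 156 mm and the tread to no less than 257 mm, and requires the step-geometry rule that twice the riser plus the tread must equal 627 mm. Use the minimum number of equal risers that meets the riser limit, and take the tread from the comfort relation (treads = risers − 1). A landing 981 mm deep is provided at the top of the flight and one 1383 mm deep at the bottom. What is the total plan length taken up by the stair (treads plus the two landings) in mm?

⌈3775/156⌉ = 25 risers.
Riser R = 3775 / 25 = 151 mm, within the 156 mm limit.
Tread T = 627 − 2 × 151 = 325 mm (≥ 257 mm).
Going = (25 − 1) × 325 = 7800 mm.
Enclosure = 7800 + 981 + 1383 = 10164 mm.

10164 mm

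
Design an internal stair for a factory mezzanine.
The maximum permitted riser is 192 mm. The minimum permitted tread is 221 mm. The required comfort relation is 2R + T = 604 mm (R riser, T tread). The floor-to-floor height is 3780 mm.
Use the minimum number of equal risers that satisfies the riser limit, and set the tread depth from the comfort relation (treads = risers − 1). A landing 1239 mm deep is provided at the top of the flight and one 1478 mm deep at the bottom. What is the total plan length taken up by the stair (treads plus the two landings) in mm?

7011 mm

At most 192 each: 3780/192 = 19.69, giving 20 risers.
Riser R = 3780 / 20 = 189 mm, within the 192 mm limit.
From 2R + T = 604: T = 604 − 378 = 226 mm.
Treads = 20 − 1 = 19; going = 19 × 226 = 4294 mm.
Enclosure = 4294 + 1239 + 1478 = 7011 mm.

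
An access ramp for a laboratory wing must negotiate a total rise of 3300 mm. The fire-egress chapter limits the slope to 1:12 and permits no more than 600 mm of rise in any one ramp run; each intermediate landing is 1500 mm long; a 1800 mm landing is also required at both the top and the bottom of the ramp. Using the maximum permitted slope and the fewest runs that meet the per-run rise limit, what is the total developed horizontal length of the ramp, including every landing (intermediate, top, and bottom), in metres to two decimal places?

50.70 m

3300 / 600 = 5.500 → round up to 6 ramp runs. That means 5 intermediate landings.
Ramp run (horizontal) at 1:12: 3300 × 12 = 39600 mm.
5 intermediate landings contribute 5 × 1500 = 7500 mm.
Top and bottom landings: 2 × 1800 = 3600 mm.
Total = 39600 + 7500 + 3600 = 50700 mm.
= 50.70 m.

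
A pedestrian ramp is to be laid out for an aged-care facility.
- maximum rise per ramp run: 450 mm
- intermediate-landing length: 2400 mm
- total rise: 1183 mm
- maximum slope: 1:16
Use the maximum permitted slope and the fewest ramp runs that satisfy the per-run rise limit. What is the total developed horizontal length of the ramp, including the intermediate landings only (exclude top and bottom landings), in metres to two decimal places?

23.73 m

At most 450 each: 1183/450 = 2.63, giving 3 ramp runs. That means 2 intermediate landings.
Horizontal run for 1183 mm of rise at 1:16 is 1183 × 16 = 18928 mm.
2 intermediate landings contribute 2 × 2400 = 4800 mm.
Developed length = 18928 + 4800 = 23728 mm.
= 23.73 m.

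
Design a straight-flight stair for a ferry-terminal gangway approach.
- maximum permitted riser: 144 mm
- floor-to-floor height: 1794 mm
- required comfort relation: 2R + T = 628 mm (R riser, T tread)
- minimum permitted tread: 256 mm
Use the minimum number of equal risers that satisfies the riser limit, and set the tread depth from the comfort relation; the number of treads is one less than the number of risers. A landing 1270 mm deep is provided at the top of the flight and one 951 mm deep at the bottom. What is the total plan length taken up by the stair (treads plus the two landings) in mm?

1794 / 144 = 12.458 → round up to 13 risers.
Riser R = 1794 / 13 = 138 mm, within the 144 mm limit.
From 2R + T = 628: T = 628 − 276 = 352 mm.
Treads = 13 − 1 = 12; going = 12 × 352 = 4224 mm.
Add landings: 4224 + 1270 + 951 = 6445 mm.

6445 mm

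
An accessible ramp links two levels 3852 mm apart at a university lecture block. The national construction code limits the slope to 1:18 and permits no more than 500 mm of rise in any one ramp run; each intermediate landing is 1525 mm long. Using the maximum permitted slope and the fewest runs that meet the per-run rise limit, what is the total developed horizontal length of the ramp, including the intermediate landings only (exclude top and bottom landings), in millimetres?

80011 mm

At most 500 each: 3852/500 = 7.70, giving 8 ramp runs. That means 7 intermediate landings.
Ramp run (horizontal) at 1:18: 3852 × 18 = 69336 mm.
Intermediate landings: 7 × 1525 = 10675 mm.
Total developed length = 69336 + 10675 = 80011 mm.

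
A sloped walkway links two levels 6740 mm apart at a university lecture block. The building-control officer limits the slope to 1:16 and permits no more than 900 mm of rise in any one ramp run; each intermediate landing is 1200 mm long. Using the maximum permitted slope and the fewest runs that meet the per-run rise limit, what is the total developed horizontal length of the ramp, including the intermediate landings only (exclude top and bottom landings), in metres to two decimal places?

At most 900 each: 6740/900 = 7.49, giving 8 ramp runs. That means 7 intermediate landings.
Ramp run (horizontal) at 1:16: 6740 × 16 = 107840 mm.
7 intermediate landings contribute 7 × 1200 = 8400 mm.
Developed length = 107840 + 8400 = 116240 mm.
= 116.24 m.

116.24 m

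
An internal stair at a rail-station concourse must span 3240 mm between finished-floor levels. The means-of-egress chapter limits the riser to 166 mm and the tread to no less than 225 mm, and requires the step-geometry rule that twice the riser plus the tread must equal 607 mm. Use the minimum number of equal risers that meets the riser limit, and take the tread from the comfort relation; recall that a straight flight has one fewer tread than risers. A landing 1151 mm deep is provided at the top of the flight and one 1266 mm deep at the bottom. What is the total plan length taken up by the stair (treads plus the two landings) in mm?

7794 mm

⌈3240/166⌉ = 20 risers.
Riser R = 3240 / 20 = 162 mm, within the 166 mm limit.
Tread T = 607 − 2 × 162 = 283 mm (≥ 225 mm).
Treads = 20 − 1 = 19; going = 19 × 283 = 5377 mm.
Add landings: 5377 + 1151 + 1266 = 7794 mm.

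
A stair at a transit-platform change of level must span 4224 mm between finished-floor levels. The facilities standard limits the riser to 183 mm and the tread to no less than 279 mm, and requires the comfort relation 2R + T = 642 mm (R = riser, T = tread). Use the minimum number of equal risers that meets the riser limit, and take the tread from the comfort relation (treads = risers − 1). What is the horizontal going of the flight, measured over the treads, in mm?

6670 mm

4224 / 183 = 23.082 → round up to 24 risers.
Each riser is 4224/24 = 176 mm (≤ 183 mm).
From 2R + T = 642: T = 642 − 352 = 290 mm.
24 risers give 23 treads; going = 23 × 290 = 6670 mm.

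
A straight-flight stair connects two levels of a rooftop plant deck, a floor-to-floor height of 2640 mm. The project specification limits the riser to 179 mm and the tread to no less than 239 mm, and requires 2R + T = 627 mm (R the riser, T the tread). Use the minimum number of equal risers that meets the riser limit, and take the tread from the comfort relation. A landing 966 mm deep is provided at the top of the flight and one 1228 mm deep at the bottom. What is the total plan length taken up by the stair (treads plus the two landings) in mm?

6044 mm

2640 / 179 = 14.75, so 15 risers are needed.
Each riser is 2640/15 = 176 mm (≤ 179 mm).
From 2R + T = 627: T = 627 − 352 = 275 mm.
Treads = 15 − 1 = 14; going = 14 × 275 = 3850 mm.
Add landings: 3850 + 966 + 1228 = 6044 mm.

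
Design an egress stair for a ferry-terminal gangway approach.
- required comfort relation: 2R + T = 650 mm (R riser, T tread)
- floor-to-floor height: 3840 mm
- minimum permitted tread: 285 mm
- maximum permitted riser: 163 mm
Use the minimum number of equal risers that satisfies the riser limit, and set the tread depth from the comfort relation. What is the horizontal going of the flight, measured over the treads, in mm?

7590 mm

At most 163 each: 3840/163 = 23.56, giving 24 risers.
R = 3840 ÷ 24 = 160 mm.
T = 650 − 2·160 = 330 mm, which satisfies the 285 mm minimum.
Treads = 24 − 1 = 23; going = 23 × 330 = 7590 mm.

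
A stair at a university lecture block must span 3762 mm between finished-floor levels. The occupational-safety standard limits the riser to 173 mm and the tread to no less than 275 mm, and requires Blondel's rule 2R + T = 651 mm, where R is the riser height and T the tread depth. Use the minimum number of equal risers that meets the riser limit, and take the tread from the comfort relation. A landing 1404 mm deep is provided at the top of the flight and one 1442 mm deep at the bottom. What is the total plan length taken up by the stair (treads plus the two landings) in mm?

9335 mm

3762 / 173 = 21.746 → round up to 22 risers.
Each riser is 3762/22 = 171 mm (≤ 173 mm).
From 2R + T = 651: T = 651 − 342 = 309 mm.
Going = (22 − 1) × 309 = 6489 mm.
Enclosure = 6489 + 1404 + 1442 = 9335 mm.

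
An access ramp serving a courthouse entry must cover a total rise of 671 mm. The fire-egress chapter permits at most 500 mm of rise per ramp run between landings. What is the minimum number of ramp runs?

2 runs

671 / 500 = 1.342 → round up to 2 ramp runs.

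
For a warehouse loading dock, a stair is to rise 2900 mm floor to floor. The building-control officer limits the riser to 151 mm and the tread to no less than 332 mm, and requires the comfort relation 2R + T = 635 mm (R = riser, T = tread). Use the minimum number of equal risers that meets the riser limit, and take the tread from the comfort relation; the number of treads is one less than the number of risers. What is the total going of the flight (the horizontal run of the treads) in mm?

6555 mm

2900 / 151 = 19.21, so 20 risers are needed.
Riser R = 2900 / 20 = 145 mm, within the 151 mm limit.
Tread T = 635 − 2 × 145 = 345 mm (≥ 332 mm).
Going = (20 − 1) × 345 = 6555 mm.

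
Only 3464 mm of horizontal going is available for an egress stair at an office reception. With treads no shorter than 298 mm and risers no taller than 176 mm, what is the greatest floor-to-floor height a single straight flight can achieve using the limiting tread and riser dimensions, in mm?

3464 / 298 = 11.62, so 11 treads fit.
Risers = treads + 1 = 12.
Maximum height = 12 × 176 = 2112 mm.

2112 mm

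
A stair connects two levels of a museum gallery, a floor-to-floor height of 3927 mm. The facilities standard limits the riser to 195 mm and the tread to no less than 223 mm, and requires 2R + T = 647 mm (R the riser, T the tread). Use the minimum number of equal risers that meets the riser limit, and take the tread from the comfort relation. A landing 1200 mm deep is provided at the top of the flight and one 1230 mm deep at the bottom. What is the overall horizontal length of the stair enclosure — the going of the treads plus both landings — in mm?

7890 mm

At most 195 each: 3927/195 = 20.14, giving 21 risers.
Each riser is 3927/21 = 187 mm (≤ 195 mm).
Tread T = 647 − 2 × 187 = 273 mm (≥ 223 mm).
21 risers give 20 treads; going = 20 × 273 = 5460 mm.
Enclosure = 5460 + 1200 + 1230 = 7890 mm.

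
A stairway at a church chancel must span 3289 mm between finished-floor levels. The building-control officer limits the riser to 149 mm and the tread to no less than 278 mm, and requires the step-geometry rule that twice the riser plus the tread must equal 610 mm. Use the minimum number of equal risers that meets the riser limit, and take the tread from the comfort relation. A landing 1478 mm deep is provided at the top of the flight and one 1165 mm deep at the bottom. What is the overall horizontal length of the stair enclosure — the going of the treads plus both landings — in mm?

9771 mm

⌈3289/149⌉ = 23 risers.
Riser R = 3289 / 23 = 143 mm, within the 149 mm limit.
From 2R + T = 610: T = 610 − 286 = 324 mm.
Treads = 23 − 1 = 22; going = 22 × 324 = 7128 mm.
Enclosure = 7128 + 1478 + 1165 = 9771 mm.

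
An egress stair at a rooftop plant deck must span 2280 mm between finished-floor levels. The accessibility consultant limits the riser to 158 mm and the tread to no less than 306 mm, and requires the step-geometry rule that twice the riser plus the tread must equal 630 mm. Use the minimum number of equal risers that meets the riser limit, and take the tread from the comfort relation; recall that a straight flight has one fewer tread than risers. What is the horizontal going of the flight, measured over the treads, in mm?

4564 mm

2280 / 158 = 14.430 → round up to 15 risers.
Each riser is 2280/15 = 152 mm (≤ 158 mm).
Tread T = 630 − 2 × 152 = 326 mm (≥ 306 mm).
Treads = 15 − 1 = 14; going = 14 × 326 = 4564 mm.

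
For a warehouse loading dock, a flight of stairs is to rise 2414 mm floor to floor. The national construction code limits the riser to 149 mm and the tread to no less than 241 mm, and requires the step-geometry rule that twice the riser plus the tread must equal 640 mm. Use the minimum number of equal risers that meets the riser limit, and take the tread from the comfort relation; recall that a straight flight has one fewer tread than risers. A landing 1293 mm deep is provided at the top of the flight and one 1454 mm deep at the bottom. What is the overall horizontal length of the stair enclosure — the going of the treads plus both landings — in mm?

8443 mm

2414 / 149 = 16.20, so 17 risers are needed.
Riser R = 2414 / 17 = 142 mm, within the 149 mm limit.
T = 640 − 2·142 = 356 mm, which satisfies the 241 mm minimum.
17 risers give 16 treads; going = 16 × 356 = 5696 mm.
Add landings: 5696 + 1293 + 1454 = 8443 mm.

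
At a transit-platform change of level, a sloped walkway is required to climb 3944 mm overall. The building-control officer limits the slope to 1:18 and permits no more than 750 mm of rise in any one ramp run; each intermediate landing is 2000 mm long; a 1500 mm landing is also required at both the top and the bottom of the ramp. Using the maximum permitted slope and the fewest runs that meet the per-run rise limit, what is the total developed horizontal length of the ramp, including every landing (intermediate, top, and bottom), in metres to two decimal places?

3944 / 750 = 5.26, so 6 ramp runs are needed. That means 5 intermediate landings.
Horizontal run for 3944 mm of rise at 1:18 is 3944 × 18 = 70992 mm.
5 intermediate landings contribute 5 × 2000 = 10000 mm.
Top and bottom landings: 2 × 1500 = 3000 mm.
Total = 70992 + 10000 + 3000 = 83992 mm.
= 83.99 m.

83.99 m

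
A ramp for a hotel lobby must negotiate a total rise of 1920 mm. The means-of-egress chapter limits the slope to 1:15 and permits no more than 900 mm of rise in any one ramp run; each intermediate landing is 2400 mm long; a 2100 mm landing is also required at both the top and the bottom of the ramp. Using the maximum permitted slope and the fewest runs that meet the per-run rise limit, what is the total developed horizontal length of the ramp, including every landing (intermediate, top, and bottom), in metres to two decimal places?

37.80 m

At most 900 each: 1920/900 = 2.13, giving 3 ramp runs. That means 2 intermediate landings.
Horizontal run for 1920 mm of rise at 1:15 is 1920 × 15 = 28800 mm.
2 intermediate landings contribute 2 × 2400 = 4800 mm.
Top and bottom landings: 2 × 2100 = 4200 mm.
Total = 28800 + 4800 + 4200 = 37800 mm.
= 37.80 m.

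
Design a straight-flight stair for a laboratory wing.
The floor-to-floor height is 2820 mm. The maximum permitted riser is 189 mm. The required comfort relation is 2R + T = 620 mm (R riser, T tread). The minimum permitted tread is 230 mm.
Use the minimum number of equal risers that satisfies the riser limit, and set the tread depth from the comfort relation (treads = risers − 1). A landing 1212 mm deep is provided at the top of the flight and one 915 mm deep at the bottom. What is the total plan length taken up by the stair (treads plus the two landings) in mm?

2820 / 189 = 14.92, so 15 risers are needed.
R = 2820 ÷ 15 = 188 mm.
From 2R + T = 620: T = 620 − 376 = 244 mm.
15 risers give 14 treads; going = 14 × 244 = 3416 mm.
Enclosure = 3416 + 1212 + 915 = 5543 mm.

5543 mm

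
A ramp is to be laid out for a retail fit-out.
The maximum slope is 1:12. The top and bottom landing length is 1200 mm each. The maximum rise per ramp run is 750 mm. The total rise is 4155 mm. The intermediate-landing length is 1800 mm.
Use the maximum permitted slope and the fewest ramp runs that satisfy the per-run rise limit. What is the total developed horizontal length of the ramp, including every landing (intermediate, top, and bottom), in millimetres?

61260 mm

4155 / 750 = 5.540 → round up to 6 ramp runs. That means 5 intermediate landings.
Horizontal run for 4155 mm of rise at 1:12 is 4155 × 12 = 49860 mm.
5 intermediate landings contribute 5 × 1800 = 9000 mm.
Top and bottom landings: 2 × 1200 = 2400 mm.
Total = 49860 + 9000 + 2400 = 61260 mm.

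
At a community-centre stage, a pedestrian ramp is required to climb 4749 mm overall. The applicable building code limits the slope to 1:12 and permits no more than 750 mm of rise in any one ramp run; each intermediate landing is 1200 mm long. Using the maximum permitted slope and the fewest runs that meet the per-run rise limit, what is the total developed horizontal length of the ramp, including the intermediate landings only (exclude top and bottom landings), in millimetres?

64188 mm

4749 / 750 = 6.332 → round up to 7 ramp runs. That means 6 intermediate landings.
Ramp run (horizontal) at 1:12: 4749 × 12 = 56988 mm.
6 intermediate landings contribute 6 × 1200 = 7200 mm.
Developed length = 56988 + 7200 = 64188 mm.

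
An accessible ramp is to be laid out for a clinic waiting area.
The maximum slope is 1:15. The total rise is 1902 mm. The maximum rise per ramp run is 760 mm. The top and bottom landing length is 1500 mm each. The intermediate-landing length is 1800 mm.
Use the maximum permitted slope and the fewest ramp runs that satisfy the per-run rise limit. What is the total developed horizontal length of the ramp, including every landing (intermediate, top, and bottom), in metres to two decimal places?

35.13 m

At most 760 each: 1902/760 = 2.50, giving 3 ramp runs. That means 2 intermediate landings.
Horizontal run for 1902 mm of rise at 1:15 is 1902 × 15 = 28530 mm.
2 intermediate landings contribute 2 × 1800 = 3600 mm.
Top and bottom landings: 2 × 1500 = 3000 mm.
Total = 28530 + 3600 + 3000 = 35130 mm.
= 35.13 m.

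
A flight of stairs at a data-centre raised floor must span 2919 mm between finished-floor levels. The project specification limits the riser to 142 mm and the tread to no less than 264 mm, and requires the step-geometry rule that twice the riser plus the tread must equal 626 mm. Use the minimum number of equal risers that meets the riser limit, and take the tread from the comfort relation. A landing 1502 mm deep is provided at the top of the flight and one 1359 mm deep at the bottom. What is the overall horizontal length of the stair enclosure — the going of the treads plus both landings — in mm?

9821 mm

⌈2919/142⌉ = 21 risers.
Riser R = 2919 / 21 = 139 mm, within the 142 mm limit.
T = 626 − 2·139 = 348 mm, which satisfies the 264 mm minimum.
Treads = 21 − 1 = 20; going = 20 × 348 = 6960 mm.
Add landings: 6960 + 1502 + 1359 = 9821 mm.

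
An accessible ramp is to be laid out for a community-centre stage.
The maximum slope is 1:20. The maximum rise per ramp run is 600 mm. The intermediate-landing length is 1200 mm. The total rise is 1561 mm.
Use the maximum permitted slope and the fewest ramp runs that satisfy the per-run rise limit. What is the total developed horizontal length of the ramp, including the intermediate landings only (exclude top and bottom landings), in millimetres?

33620 mm

At most 600 each: 1561/600 = 2.60, giving 3 ramp runs. That means 2 intermediate landings.
Horizontal run for 1561 mm of rise at 1:20 is 1561 × 20 = 31220 mm.
Intermediate landings: 2 × 1200 = 2400 mm.
Total developed length = 31220 + 2400 = 33620 mm.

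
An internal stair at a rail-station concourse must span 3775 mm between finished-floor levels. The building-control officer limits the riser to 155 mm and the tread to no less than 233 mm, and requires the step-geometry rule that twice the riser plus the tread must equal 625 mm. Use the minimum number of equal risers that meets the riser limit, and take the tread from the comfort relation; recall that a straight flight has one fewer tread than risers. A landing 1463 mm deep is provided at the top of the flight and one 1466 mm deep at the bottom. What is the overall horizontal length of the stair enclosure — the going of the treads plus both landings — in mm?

At most 155 each: 3775/155 = 24.35, giving 25 risers.
R = 3775 ÷ 25 = 151 mm.
Tread T = 625 − 2 × 151 = 323 mm (≥ 233 mm).
25 risers give 24 treads; going = 24 × 323 = 7752 mm.
Add landings: 7752 + 1463 + 1466 = 10681 mm.

10681 mm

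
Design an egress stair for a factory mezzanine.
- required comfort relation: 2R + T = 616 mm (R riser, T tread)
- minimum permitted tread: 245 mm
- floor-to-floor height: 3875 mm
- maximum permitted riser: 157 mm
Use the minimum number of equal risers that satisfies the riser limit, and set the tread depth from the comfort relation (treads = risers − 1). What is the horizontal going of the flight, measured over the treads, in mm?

7344 mm

At most 157 each: 3875/157 = 24.68, giving 25 risers.
Riser R = 3875 / 25 = 155 mm, within the 157 mm limit.
Tread T = 616 − 2 × 155 = 306 mm (≥ 245 mm).
25 risers give 24 treads; going = 24 × 306 = 7344 mm.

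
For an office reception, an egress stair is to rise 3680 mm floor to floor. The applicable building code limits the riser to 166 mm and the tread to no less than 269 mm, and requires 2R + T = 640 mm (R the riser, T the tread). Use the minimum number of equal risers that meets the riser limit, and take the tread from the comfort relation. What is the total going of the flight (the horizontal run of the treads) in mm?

3680 / 166 = 22.17, so 23 risers are needed.
Riser R = 3680 / 23 = 160 mm, within the 166 mm limit.
Tread T = 640 − 2 × 160 = 320 mm (≥ 269 mm).
23 risers give 22 treads; going = 22 × 320 = 7040 mm.

7040 mm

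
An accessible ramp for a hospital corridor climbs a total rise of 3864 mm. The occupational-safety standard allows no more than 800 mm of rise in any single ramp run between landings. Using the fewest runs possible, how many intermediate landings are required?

4 intermediate landings

3864 / 800 = 4.830 → round up to 5 ramp runs.
5 runs are separated by 4 intermediate landings.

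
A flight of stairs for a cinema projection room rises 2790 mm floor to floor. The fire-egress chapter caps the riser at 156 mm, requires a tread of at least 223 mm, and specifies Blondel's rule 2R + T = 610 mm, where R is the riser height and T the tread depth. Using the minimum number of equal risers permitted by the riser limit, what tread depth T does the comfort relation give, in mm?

At most 156 each: 2790/156 = 17.88, giving 18 risers.
Riser R = 2790 / 18 = 155 mm, within the 156 mm limit.
From 2R + T = 610: T = 610 − 310 = 300 mm.

300 mm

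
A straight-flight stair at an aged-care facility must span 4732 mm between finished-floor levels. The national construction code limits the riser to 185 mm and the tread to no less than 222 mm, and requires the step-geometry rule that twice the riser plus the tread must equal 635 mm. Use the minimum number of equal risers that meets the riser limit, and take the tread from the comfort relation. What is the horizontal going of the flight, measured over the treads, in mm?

6775 mm

At most 185 each: 4732/185 = 25.58, giving 26 risers.
Riser R = 4732 / 26 = 182 mm, within the 185 mm limit.
From 2R + T = 635: T = 635 − 364 = 271 mm.
26 risers give 25 treads; going = 25 × 271 = 6775 mm.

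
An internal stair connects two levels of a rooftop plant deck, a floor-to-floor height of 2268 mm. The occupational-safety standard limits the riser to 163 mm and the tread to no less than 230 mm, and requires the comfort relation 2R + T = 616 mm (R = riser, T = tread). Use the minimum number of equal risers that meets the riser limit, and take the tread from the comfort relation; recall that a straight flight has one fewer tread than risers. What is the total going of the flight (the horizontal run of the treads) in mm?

3796 mm

At most 163 each: 2268/163 = 13.91, giving 14 risers.
Each riser is 2268/14 = 162 mm (≤ 163 mm).
From 2R + T = 616: T = 616 − 324 = 292 mm.
14 risers give 13 treads; going = 13 × 292 = 3796 mm.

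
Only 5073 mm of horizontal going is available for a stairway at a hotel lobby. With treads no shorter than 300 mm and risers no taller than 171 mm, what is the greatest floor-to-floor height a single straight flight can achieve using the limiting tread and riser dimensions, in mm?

2907 mm

5073 / 300 = 16.91, so 16 treads fit.
Risers = treads + 1 = 17.
Maximum height = 17 × 171 = 2907 mm.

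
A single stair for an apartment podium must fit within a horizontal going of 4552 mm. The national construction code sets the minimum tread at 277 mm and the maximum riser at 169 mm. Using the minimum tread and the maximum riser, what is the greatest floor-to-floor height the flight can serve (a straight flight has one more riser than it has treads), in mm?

2873 mm

Treads that fit: ⌊4552 / 277⌋ = 16.
Risers = treads + 1 = 17.
Maximum height = 17 × 169 = 2873 mm.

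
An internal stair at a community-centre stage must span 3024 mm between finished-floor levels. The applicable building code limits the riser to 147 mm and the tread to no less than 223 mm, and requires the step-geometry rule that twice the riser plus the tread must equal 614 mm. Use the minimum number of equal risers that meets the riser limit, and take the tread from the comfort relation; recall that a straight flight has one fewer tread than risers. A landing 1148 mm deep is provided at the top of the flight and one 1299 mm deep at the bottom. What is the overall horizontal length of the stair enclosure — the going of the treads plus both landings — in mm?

At most 147 each: 3024/147 = 20.57, giving 21 risers.
Riser R = 3024 / 21 = 144 mm, within the 147 mm limit.
Tread T = 614 − 2 × 144 = 326 mm (≥ 223 mm).
21 risers give 20 treads; going = 20 × 326 = 6520 mm.
Add landings: 6520 + 1148 + 1299 = 8967 mm.

8967 mm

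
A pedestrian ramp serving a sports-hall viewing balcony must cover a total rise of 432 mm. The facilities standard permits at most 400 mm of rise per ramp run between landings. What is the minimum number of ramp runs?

At most 400 each: 432/400 = 1.08, giving 2 ramp runs.

2 runs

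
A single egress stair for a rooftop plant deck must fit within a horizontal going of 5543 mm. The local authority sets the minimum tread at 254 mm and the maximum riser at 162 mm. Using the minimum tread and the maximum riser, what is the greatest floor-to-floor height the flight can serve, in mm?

3564 mm

Treads that fit: ⌊5543 / 254⌋ = 21.
Risers = treads + 1 = 22.
Maximum height = 22 × 162 = 3564 mm.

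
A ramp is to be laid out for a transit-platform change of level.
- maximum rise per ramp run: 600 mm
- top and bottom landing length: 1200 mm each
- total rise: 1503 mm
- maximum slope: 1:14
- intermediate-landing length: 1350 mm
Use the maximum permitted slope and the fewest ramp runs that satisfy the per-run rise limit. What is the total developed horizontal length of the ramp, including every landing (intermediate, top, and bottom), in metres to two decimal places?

26.14 m

1503 / 600 = 2.50, so 3 ramp runs are needed. That means 2 intermediate landings.
Horizontal run for 1503 mm of rise at 1:14 is 1503 × 14 = 21042 mm.
2 intermediate landings contribute 2 × 1350 = 2700 mm.
Top and bottom landings: 2 × 1200 = 2400 mm.
Total = 21042 + 2700 + 2400 = 26142 mm.
= 26.14 m.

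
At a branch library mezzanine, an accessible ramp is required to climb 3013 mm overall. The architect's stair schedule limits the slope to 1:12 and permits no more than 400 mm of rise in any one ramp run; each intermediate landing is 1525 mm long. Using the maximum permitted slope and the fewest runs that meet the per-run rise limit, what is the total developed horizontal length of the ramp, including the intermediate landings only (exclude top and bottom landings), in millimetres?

At most 400 each: 3013/400 = 7.53, giving 8 ramp runs. That means 7 intermediate landings.
Horizontal run for 3013 mm of rise at 1:12 is 3013 × 12 = 36156 mm.
7 intermediate landings contribute 7 × 1525 = 10675 mm.
Developed length = 36156 + 10675 = 46831 mm.

46831 mm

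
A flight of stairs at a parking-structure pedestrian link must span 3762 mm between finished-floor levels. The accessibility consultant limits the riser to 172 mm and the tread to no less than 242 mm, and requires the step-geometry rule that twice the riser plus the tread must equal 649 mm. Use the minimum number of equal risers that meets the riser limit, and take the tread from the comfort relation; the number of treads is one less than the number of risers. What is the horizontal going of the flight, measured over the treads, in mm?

⌈3762/172⌉ = 22 risers.
Each riser is 3762/22 = 171 mm (≤ 172 mm).
Tread T = 649 − 2 × 171 = 307 mm (≥ 242 mm).
Treads = 22 − 1 = 21; going = 21 × 307 = 6447 mm.

6447 mm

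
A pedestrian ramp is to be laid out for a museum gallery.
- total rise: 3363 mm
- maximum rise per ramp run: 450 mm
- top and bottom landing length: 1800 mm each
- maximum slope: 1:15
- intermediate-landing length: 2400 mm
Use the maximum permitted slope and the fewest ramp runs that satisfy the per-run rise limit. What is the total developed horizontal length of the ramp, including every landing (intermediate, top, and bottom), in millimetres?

70845 mm

3363 / 450 = 7.473 → round up to 8 ramp runs. That means 7 intermediate landings.
Horizontal run for 3363 mm of rise at 1:15 is 3363 × 15 = 50445 mm.
Intermediate landings: 7 × 2400 = 16800 mm.
Top and bottom landings: 2 × 1800 = 3600 mm.
Total = 50445 + 16800 + 3600 = 70845 mm.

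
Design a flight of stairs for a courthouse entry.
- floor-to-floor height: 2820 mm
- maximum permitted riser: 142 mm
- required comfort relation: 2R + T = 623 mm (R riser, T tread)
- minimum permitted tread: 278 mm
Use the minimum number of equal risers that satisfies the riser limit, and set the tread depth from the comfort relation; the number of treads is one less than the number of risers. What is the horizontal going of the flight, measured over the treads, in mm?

6479 mm

⌈2820/142⌉ = 20 risers.
R = 2820 ÷ 20 = 141 mm.
Tread T = 623 − 2 × 141 = 341 mm (≥ 278 mm).
20 risers give 19 treads; going = 19 × 341 = 6479 mm.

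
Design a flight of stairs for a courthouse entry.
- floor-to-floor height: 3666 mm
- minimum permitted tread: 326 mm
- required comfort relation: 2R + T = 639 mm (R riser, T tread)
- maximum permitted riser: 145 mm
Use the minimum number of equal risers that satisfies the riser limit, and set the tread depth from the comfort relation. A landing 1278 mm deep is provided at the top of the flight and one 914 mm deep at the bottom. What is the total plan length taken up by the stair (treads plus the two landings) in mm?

11117 mm

3666 / 145 = 25.28, so 26 risers are needed.
Riser R = 3666 / 26 = 141 mm, within the 145 mm limit.
Tread T = 639 − 2 × 141 = 357 mm (≥ 326 mm).
26 risers give 25 treads; going = 25 × 357 = 8925 mm.
Add landings: 8925 + 1278 + 914 = 11117 mm.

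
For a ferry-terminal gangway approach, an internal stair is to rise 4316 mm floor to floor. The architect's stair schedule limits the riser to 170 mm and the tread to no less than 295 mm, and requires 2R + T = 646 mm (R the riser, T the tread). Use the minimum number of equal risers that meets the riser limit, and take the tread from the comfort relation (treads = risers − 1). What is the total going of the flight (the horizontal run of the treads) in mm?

7850 mm

4316 / 170 = 25.39, so 26 risers are needed.
R = 4316 ÷ 26 = 166 mm.
From 2R + T = 646: T = 646 − 332 = 314 mm.
26 risers give 25 treads; going = 25 × 314 = 7850 mm.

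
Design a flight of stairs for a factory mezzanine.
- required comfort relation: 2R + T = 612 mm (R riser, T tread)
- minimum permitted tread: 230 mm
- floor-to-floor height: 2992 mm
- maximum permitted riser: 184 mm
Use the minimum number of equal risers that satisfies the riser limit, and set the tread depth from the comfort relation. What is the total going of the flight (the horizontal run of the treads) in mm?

4160 mm

2992 / 184 = 16.26, so 17 risers are needed.
R = 2992 ÷ 17 = 176 mm.
From 2R + T = 612: T = 612 − 352 = 260 mm.
Going = (17 − 1) × 260 = 4160 mm.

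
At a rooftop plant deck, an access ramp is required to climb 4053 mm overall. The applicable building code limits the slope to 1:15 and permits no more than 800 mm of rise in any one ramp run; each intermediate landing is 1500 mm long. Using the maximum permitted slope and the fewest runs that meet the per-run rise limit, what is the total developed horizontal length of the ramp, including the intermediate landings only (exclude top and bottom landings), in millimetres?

68295 mm

4053 / 800 = 5.07, so 6 ramp runs are needed. That means 5 intermediate landings.
Horizontal run for 4053 mm of rise at 1:15 is 4053 × 15 = 60795 mm.
Intermediate landings: 5 × 1500 = 7500 mm.
Developed length = 60795 + 7500 = 68295 mm.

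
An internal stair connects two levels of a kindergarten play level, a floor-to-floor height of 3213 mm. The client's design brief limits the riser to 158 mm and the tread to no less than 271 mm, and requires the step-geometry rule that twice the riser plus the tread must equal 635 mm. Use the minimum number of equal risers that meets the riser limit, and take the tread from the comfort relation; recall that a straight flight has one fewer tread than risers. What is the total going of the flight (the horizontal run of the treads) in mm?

3213 / 158 = 20.34, so 21 risers are needed.
Each riser is 3213/21 = 153 mm (≤ 158 mm).
Tread T = 635 − 2 × 153 = 329 mm (≥ 271 mm).
21 risers give 20 treads; going = 20 × 329 = 6580 mm.

6580 mm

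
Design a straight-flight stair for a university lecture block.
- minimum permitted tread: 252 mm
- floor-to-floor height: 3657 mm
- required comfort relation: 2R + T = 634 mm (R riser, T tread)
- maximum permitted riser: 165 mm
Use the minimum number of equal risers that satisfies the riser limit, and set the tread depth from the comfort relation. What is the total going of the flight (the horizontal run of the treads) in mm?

6952 mm

At most 165 each: 3657/165 = 22.16, giving 23 risers.
Riser R = 3657 / 23 = 159 mm, within the 165 mm limit.
From 2R + T = 634: T = 634 − 318 = 316 mm.
23 risers give 22 treads; going = 22 × 316 = 6952 mm.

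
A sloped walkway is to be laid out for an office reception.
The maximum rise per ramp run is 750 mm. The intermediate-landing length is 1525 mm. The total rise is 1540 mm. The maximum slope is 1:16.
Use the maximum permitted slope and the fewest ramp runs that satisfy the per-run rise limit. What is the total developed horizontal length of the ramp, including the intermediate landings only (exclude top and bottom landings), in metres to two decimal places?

27.69 m

1540 / 750 = 2.053 → round up to 3 ramp runs. That means 2 intermediate landings.
Ramp run (horizontal) at 1:16: 1540 × 16 = 24640 mm.
Intermediate landings: 2 × 1525 = 3050 mm.
Total developed length = 24640 + 3050 = 27690 mm.
= 27.69 m.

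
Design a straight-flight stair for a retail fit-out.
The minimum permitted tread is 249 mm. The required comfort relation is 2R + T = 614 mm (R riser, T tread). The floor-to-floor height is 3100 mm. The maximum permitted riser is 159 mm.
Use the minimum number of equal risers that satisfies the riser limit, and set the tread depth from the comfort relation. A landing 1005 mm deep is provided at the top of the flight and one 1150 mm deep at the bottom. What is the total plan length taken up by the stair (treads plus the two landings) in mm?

3100 / 159 = 19.497 → round up to 20 risers.
Each riser is 3100/20 = 155 mm (≤ 159 mm).
Tread T = 614 − 2 × 155 = 304 mm (≥ 249 mm).
Going = (20 − 1) × 304 = 5776 mm.
Enclosure = 5776 + 1005 + 1150 = 7931 mm.

7931 mm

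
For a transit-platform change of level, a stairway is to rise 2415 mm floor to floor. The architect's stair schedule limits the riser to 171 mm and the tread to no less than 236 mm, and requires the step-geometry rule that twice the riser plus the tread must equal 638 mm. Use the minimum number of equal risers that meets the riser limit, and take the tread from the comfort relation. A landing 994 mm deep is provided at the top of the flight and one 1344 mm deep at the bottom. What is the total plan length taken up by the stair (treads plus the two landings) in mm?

6762 mm

2415 / 171 = 14.123 → round up to 15 risers.
Each riser is 2415/15 = 161 mm (≤ 171 mm).
From 2R + T = 638: T = 638 − 322 = 316 mm.
15 risers give 14 treads; going = 14 × 316 = 4424 mm.
Enclosure = 4424 + 994 + 1344 = 6762 mm.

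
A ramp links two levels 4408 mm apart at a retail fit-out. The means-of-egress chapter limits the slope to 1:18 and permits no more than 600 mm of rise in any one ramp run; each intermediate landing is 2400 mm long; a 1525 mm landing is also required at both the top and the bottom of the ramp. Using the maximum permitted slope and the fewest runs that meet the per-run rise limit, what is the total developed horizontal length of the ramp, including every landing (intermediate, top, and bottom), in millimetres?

At most 600 each: 4408/600 = 7.35, giving 8 ramp runs. That means 7 intermediate landings.
Ramp run (horizontal) at 1:18: 4408 × 18 = 79344 mm.
7 intermediate landings contribute 7 × 2400 = 16800 mm.
Top and bottom landings: 2 × 1525 = 3050 mm.
Total = 79344 + 16800 + 3050 = 99194 mm.

99194 mm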